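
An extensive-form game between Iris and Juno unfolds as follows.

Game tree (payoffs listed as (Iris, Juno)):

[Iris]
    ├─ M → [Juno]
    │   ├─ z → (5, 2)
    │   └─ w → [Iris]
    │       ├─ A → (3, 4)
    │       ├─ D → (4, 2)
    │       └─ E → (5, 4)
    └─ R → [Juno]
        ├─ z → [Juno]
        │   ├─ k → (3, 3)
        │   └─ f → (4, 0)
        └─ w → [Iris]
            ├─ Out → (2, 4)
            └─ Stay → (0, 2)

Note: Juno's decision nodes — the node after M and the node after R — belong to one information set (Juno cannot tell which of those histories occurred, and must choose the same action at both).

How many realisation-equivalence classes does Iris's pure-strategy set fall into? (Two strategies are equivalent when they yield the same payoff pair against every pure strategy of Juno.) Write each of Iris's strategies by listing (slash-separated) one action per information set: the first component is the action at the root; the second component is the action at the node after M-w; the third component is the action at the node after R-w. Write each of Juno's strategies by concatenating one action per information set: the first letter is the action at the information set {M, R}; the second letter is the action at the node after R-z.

Iris has 12 pure strategies: M/A/Out, M/A/Stay, M/D/Out, M/D/Stay, M/E/Out, M/E/Stay, R/A/Out, R/A/Stay, R/D/Out, R/D/Stay, R/E/Out, R/E/Stay. Columns: zk, zf, wk, wf.
{M/A/Out, M/A/Stay} → row (5,2) (5,2) (3,4) (3,4)
{M/D/Out, M/D/Stay} → row (5,2) (5,2) (4,2) (4,2)
{M/E/Out, M/E/Stay} → row (5,2) (5,2) (5,4) (5,4)
{R/A/Out, R/D/Out, R/E/Out} → row (3,3) (4,0) (2,4) (2,4)
{R/A/Stay, R/D/Stay, R/E/Stay} → row (3,3) (4,0) (0,2) (0,2)
That's 5 distinct rows out of 12 strategies.

5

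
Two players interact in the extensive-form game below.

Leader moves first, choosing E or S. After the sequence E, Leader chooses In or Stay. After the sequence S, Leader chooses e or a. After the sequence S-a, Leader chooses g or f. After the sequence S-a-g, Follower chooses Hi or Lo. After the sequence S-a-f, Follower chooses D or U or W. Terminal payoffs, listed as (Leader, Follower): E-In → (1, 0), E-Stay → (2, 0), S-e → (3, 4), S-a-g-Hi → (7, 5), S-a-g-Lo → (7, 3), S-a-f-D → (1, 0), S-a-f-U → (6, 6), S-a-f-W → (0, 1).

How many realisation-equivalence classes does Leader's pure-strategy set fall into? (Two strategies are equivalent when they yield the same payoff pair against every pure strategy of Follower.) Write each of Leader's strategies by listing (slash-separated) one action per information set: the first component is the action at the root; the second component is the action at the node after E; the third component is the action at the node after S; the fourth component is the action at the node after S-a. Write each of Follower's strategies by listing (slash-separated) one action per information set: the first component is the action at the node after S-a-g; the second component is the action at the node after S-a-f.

Leader has 16 pure strategies: E/In/e/g, E/In/e/f, E/In/a/g, E/In/a/f, E/Stay/e/g, E/Stay/e/f, E/Stay/a/g, E/Stay/a/f, S/In/e/g, S/In/e/f, S/In/a/g, S/In/a/f, S/Stay/e/g, S/Stay/e/f, S/Stay/a/g, S/Stay/a/f. Columns: Hi/D, Hi/U, Hi/W, Lo/D, Lo/U, Lo/W.
{E/In/e/g, E/In/e/f, E/In/a/g, E/In/a/f} → row (1,0) (1,0) (1,0) (1,0) (1,0) (1,0)
{E/Stay/e/g, E/Stay/e/f, E/Stay/a/g, E/Stay/a/f} → row (2,0) (2,0) (2,0) (2,0) (2,0) (2,0)
{S/In/e/g, S/In/e/f, S/Stay/e/g, S/Stay/e/f} → row (3,4) (3,4) (3,4) (3,4) (3,4) (3,4)
{S/In/a/g, S/Stay/a/g} → row (7,5) (7,5) (7,5) (7,3) (7,3) (7,3)
{S/In/a/f, S/Stay/a/f} → row (1,0) (6,6) (0,1) (1,0) (6,6) (0,1)
That's 5 distinct rows out of 16 strategies.

5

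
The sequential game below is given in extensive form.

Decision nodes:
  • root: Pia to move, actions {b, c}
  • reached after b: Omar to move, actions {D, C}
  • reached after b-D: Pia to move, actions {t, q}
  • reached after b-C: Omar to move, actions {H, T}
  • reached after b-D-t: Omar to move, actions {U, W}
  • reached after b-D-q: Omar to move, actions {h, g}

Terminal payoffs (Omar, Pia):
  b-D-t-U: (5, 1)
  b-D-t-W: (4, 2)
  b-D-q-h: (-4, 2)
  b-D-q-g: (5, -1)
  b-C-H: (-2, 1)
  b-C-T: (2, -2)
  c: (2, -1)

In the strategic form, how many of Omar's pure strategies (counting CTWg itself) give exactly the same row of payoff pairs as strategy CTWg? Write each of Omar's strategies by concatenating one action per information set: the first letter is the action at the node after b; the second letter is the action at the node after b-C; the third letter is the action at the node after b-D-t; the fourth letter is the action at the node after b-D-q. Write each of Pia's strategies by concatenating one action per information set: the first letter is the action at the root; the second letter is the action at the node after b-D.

Row for CTWg (columns bt, bq, ct, cq): (2,-2) (2,-2) (2,-1) (2,-1).
Under CTWg, Omar's choice at the node after b-D-t and at the node after b-D-q can never be reached regardless of what Pia does, so varying those choices leaves every outcome unchanged.
Holding the reachable choices fixed and varying the unreachable ones freely already gives 2 × 2 = 4 equivalent strategies.
No other strategy reproduces this row, so those 4 are the full class: CTUh, CTUg, CTWh, CTWg.

4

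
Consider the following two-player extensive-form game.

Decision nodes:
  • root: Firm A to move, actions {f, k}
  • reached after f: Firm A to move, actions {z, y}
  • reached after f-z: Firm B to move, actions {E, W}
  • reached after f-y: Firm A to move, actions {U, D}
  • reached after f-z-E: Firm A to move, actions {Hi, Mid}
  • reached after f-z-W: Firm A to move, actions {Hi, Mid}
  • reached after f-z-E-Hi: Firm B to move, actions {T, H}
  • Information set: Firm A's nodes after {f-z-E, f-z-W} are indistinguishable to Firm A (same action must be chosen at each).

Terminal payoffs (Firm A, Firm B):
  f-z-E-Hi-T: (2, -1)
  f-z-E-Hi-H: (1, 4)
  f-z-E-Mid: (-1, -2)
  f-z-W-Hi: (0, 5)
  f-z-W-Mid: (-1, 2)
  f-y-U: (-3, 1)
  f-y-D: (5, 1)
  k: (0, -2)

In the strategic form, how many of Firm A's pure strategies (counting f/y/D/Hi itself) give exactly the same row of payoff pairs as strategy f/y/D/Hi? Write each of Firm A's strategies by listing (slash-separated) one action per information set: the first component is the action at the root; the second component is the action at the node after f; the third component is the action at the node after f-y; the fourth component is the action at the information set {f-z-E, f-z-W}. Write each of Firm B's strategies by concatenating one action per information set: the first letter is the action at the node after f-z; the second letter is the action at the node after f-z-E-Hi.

2

Row for f/y/D/Hi (columns ET, EH, WT, WH): (5,1) (5,1) (5,1) (5,1).
Under f/y/D/Hi, Firm A's choice at the information set {f-z-E, f-z-W} can never be reached regardless of what Firm B does, so varying those choices leaves every outcome unchanged.
Holding the reachable choices fixed and varying the unreachable one freely already gives 2 equivalent strategies.
No other strategy reproduces this row, so those 2 are the full class: f/y/D/Hi, f/y/D/Mid.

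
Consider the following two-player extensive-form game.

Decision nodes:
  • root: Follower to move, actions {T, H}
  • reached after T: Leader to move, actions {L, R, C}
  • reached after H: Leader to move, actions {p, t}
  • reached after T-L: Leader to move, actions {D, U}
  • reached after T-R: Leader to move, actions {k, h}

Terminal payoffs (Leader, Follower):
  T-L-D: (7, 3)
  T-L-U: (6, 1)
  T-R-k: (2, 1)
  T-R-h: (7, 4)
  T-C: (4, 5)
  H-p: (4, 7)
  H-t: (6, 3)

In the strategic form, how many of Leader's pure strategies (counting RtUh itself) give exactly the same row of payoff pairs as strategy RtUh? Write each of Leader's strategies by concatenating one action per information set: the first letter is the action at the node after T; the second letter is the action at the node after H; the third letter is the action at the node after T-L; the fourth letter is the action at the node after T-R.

Row for RtUh (columns T, H): (7,4) (6,3).
Under RtUh, Leader's choice at the node after T-L can never be reached regardless of what Follower does, so varying those choices leaves every outcome unchanged.
Holding the reachable choices fixed and varying the unreachable one freely already gives 2 equivalent strategies.
No other strategy reproduces this row, so those 2 are the full class: RtDh, RtUh.

2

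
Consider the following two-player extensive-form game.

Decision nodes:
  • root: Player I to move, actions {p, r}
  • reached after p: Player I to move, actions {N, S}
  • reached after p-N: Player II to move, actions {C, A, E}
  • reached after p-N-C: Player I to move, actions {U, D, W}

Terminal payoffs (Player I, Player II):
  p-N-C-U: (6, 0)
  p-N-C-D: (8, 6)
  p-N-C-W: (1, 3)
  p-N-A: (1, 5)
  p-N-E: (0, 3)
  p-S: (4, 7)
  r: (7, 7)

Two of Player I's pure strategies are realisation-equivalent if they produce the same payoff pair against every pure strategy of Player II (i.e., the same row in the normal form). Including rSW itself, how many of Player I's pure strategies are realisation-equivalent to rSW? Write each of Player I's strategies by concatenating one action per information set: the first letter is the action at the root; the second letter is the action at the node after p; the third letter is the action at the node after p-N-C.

6

Row for rSW (columns C, A, E): (7,7) (7,7) (7,7).
Under rSW, Player I's choice at the node after p and at the node after p-N-C can never be reached regardless of what Player II does, so varying those choices leaves every outcome unchanged.
Holding the reachable choices fixed and varying the unreachable ones freely already gives 2 × 3 = 6 equivalent strategies.
No other strategy reproduces this row, so those 6 are the full class: rNU, rND, rNW, rSU, rSD, rSW.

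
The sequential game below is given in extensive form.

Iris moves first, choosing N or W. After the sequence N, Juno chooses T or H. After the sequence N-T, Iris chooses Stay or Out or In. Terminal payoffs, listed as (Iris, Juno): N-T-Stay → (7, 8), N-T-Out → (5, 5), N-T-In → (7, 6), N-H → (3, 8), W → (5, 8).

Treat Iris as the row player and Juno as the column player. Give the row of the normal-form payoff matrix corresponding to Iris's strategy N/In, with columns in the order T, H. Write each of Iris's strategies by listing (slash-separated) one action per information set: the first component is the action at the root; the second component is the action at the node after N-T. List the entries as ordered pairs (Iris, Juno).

vs T: Iris plays N → Juno plays T at [N] → Iris plays In at [N-T] → (7, 6)
vs H: Iris plays N → Juno plays H at [N] → (3, 8)

(7,6) (3,8)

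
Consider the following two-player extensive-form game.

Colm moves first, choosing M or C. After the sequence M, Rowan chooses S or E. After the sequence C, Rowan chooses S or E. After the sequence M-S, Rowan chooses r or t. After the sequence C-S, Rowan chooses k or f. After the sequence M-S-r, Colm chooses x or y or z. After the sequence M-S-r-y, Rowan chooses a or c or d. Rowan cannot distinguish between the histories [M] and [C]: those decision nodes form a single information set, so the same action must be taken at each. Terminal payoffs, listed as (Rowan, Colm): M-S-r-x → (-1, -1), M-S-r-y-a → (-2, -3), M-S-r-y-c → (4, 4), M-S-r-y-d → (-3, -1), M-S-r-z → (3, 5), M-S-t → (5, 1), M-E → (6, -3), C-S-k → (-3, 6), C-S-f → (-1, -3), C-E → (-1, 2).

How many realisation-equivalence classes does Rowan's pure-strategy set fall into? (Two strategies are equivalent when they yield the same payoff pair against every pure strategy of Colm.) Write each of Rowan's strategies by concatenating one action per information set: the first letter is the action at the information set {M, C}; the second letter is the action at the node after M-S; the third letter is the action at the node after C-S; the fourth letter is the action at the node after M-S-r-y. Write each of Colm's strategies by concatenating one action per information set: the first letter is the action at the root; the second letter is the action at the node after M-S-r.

Rowan has 24 pure strategies: Srka, Srkc, Srkd, Srfa, Srfc, Srfd, Stka, Stkc, Stkd, Stfa, Stfc, Stfd, Erka, Erkc, Erkd, Erfa, Erfc, Erfd, Etka, Etkc, Etkd, Etfa, Etfc, Etfd. Columns: Mx, My, Mz, Cx, Cy, Cz.
{Srka} → row (-1,-1) (-2,-3) (3,5) (-3,6) (-3,6) (-3,6)
{Srkc} → row (-1,-1) (4,4) (3,5) (-3,6) (-3,6) (-3,6)
{Srkd} → row (-1,-1) (-3,-1) (3,5) (-3,6) (-3,6) (-3,6)
{Srfa} → row (-1,-1) (-2,-3) (3,5) (-1,-3) (-1,-3) (-1,-3)
{Srfc} → row (-1,-1) (4,4) (3,5) (-1,-3) (-1,-3) (-1,-3)
{Srfd} → row (-1,-1) (-3,-1) (3,5) (-1,-3) (-1,-3) (-1,-3)
{Stka, Stkc, Stkd} → row (5,1) (5,1) (5,1) (-3,6) (-3,6) (-3,6)
{Stfa, Stfc, Stfd} → row (5,1) (5,1) (5,1) (-1,-3) (-1,-3) (-1,-3)
{Erka, Erkc, Erkd, Erfa, Erfc, Erfd, Etka, Etkc, Etkd, Etfa, Etfc, Etfd} → row (6,-3) (6,-3) (6,-3) (-1,2) (-1,2) (-1,2)
That's 9 distinct rows out of 24 strategies.

9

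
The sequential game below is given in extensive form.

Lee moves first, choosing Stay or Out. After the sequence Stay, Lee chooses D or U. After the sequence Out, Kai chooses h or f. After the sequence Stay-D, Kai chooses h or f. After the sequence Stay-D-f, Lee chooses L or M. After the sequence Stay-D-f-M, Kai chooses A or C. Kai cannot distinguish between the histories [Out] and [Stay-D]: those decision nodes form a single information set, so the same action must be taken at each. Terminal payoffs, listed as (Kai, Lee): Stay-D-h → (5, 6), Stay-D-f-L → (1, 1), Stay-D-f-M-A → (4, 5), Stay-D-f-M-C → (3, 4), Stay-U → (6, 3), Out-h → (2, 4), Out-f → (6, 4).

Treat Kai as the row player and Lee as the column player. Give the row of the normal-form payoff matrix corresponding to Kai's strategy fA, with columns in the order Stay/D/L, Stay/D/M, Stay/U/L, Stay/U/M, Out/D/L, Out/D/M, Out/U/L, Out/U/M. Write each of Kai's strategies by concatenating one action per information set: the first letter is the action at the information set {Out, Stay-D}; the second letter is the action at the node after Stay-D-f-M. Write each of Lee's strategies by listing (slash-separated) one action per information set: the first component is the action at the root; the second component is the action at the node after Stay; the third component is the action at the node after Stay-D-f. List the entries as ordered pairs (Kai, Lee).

(1,1) (4,5) (6,3) (6,3) (6,4) (6,4) (6,4) (6,4)

vs Stay/D/L: Lee plays Stay → Lee plays D at [Stay] → Kai plays f at [Stay-D] → Lee plays L at [Stay-D-f] → (1, 1)
vs Stay/D/M: Lee plays Stay → Lee plays D at [Stay] → Kai plays f at [Stay-D] → Lee plays M at [Stay-D-f] → Kai plays A at [Stay-D-f-M] → (4, 5)
vs Stay/U/L: Lee plays Stay → Lee plays U at [Stay] → (6, 3)
vs Stay/U/M: Lee plays Stay → Lee plays U at [Stay] → (6, 3)
vs Out/D/L: Lee plays Out → Kai plays f at [Out] → (6, 4)
vs Out/D/M: Lee plays Out → Kai plays f at [Out] → (6, 4)
vs Out/U/L: Lee plays Out → Kai plays f at [Out] → (6, 4)
vs Out/U/M: Lee plays Out → Kai plays f at [Out] → (6, 4)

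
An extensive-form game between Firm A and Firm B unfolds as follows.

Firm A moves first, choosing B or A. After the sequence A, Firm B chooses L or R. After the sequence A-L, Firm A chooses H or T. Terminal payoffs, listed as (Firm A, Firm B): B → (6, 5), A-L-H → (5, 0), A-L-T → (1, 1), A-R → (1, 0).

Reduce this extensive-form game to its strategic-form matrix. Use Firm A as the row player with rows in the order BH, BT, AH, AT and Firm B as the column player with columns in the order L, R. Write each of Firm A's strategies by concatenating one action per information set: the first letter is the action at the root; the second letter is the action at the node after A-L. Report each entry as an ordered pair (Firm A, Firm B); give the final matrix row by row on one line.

Row BH: L→(6,5), R→(6,5)
Row BT: L→(6,5), R→(6,5)
Row AH: L→(5,0), R→(1,0)
Row AT: L→(1,1), R→(1,0)

BH: (6,5) (6,5) | BT: (6,5) (6,5) | AH: (5,0) (1,0) | AT: (1,1) (1,0)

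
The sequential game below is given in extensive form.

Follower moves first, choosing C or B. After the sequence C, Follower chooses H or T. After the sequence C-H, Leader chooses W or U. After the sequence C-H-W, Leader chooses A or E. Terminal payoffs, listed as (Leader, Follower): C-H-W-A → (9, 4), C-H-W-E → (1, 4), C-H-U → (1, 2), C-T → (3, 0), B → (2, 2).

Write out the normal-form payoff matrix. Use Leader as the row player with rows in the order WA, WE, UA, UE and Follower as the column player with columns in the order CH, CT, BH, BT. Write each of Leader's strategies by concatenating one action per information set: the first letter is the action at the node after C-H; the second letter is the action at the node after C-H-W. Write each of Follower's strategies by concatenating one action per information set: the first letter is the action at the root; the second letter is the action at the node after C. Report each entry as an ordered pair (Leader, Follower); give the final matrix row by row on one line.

WA: (9,4) (3,0) (2,2) (2,2) | WE: (1,4) (3,0) (2,2) (2,2) | UA: (1,2) (3,0) (2,2) (2,2) | UE: (1,2) (3,0) (2,2) (2,2)

           CH       CT       BH       BT
  WA    (9,4)    (3,0)    (2,2)    (2,2)
  WE    (1,4)    (3,0)    (2,2)    (2,2)
  UA    (1,2)    (3,0)    (2,2)    (2,2)
  UE    (1,2)    (3,0)    (2,2)    (2,2)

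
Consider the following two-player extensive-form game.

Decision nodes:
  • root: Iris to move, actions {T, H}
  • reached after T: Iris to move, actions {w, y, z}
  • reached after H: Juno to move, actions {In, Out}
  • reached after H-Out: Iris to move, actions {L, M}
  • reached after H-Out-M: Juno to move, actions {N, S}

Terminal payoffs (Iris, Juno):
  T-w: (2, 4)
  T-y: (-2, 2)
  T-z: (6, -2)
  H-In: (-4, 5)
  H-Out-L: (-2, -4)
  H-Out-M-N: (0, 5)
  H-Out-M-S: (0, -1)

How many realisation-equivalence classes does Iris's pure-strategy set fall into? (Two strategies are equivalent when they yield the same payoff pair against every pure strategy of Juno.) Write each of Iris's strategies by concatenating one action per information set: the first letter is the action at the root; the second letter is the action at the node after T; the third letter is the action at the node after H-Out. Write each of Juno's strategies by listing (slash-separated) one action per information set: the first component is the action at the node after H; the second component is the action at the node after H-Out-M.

5

Iris has 12 pure strategies: TwL, TwM, TyL, TyM, TzL, TzM, HwL, HwM, HyL, HyM, HzL, HzM. Columns: In/N, In/S, Out/N, Out/S.
{TwL, TwM} → row (2,4) (2,4) (2,4) (2,4)
{TyL, TyM} → row (-2,2) (-2,2) (-2,2) (-2,2)
{TzL, TzM} → row (6,-2) (6,-2) (6,-2) (6,-2)
{HwL, HyL, HzL} → row (-4,5) (-4,5) (-2,-4) (-2,-4)
{HwM, HyM, HzM} → row (-4,5) (-4,5) (0,5) (0,-1)
That's 5 distinct rows out of 12 strategies.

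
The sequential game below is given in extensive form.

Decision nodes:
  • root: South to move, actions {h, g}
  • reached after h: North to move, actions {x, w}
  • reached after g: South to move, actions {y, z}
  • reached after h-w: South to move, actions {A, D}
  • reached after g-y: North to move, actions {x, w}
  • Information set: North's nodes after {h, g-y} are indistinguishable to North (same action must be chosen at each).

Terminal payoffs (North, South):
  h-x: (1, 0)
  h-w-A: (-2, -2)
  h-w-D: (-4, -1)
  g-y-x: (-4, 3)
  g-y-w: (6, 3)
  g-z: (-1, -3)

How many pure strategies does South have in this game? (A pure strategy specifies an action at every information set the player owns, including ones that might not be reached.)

8

South owns the root with actions {h, g} — two choices.
South owns the node after g with actions {y, z} — two choices.
South owns the node after h-w with actions {A, D} — two choices.
A pure strategy fixes one action at each information set independently, so the count is the product 2 × 2 × 2 = 8.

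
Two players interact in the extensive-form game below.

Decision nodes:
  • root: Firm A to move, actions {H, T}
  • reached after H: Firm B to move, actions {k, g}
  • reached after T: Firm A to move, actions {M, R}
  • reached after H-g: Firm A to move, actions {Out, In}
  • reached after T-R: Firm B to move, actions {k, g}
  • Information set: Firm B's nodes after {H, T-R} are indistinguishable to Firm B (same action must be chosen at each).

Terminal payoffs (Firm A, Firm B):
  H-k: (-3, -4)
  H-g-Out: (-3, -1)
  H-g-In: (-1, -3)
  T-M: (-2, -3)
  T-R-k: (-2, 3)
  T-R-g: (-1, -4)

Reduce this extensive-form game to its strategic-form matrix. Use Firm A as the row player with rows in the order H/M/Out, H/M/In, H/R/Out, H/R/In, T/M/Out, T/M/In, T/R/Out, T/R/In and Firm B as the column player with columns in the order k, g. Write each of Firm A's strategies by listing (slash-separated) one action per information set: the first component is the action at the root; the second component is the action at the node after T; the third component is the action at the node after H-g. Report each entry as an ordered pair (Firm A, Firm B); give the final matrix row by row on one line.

H/M/Out: (-3,-4) (-3,-1) | H/M/In: (-3,-4) (-1,-3) | H/R/Out: (-3,-4) (-3,-1) | H/R/In: (-3,-4) (-1,-3) | T/M/Out: (-2,-3) (-2,-3) | T/M/In: (-2,-3) (-2,-3) | T/R/Out: (-2,3) (-1,-4) | T/R/In: (-2,3) (-1,-4)

               k        g
H/M/Out  (-3,-4)  (-3,-1)
 H/M/In  (-3,-4)  (-1,-3)
H/R/Out  (-3,-4)  (-3,-1)
 H/R/In  (-3,-4)  (-1,-3)
T/M/Out  (-2,-3)  (-2,-3)
 T/M/In  (-2,-3)  (-2,-3)
T/R/Out   (-2,3)  (-1,-4)
 T/R/In   (-2,3)  (-1,-4)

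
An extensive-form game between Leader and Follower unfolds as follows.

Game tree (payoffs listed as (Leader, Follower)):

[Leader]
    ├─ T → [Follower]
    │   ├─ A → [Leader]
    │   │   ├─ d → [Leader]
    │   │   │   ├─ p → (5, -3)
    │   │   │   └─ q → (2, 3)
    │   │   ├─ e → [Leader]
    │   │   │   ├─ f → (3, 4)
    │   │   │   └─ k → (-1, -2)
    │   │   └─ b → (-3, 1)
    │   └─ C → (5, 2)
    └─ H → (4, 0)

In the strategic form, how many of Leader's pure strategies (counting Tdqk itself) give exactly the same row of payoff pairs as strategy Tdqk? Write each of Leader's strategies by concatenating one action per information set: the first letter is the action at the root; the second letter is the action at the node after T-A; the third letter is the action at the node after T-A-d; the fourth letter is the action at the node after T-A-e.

2

Row for Tdqk (columns A, C): (2,3) (5,2).
Under Tdqk, Leader's choice at the node after T-A-e can never be reached regardless of what Follower does, so varying those choices leaves every outcome unchanged.
Holding the reachable choices fixed and varying the unreachable one freely already gives 2 equivalent strategies.
No other strategy reproduces this row, so those 2 are the full class: Tdqf, Tdqk.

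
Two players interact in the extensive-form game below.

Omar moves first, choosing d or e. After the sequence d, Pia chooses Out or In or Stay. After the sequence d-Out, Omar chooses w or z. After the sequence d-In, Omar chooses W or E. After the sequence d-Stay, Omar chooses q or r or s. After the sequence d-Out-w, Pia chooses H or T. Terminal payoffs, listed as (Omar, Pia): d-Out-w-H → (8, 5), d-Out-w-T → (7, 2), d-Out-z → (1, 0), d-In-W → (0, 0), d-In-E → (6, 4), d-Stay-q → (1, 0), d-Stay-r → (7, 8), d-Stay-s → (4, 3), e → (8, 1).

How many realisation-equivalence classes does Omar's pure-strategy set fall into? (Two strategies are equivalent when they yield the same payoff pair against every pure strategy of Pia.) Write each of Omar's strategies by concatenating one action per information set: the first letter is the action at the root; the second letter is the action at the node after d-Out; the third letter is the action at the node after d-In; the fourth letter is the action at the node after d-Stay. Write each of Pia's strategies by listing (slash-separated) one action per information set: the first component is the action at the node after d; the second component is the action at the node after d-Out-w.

Omar has 24 pure strategies: dwWq, dwWr, dwWs, dwEq, dwEr, dwEs, dzWq, dzWr, dzWs, dzEq, dzEr, dzEs, ewWq, ewWr, ewWs, ewEq, ewEr, ewEs, ezWq, ezWr, ezWs, ezEq, ezEr, ezEs. Columns: Out/H, Out/T, In/H, In/T, Stay/H, Stay/T.
{dwWq} → row (8,5) (7,2) (0,0) (0,0) (1,0) (1,0)
{dwWr} → row (8,5) (7,2) (0,0) (0,0) (7,8) (7,8)
{dwWs} → row (8,5) (7,2) (0,0) (0,0) (4,3) (4,3)
{dwEq} → row (8,5) (7,2) (6,4) (6,4) (1,0) (1,0)
{dwEr} → row (8,5) (7,2) (6,4) (6,4) (7,8) (7,8)
{dwEs} → row (8,5) (7,2) (6,4) (6,4) (4,3) (4,3)
{dzWq} → row (1,0) (1,0) (0,0) (0,0) (1,0) (1,0)
{dzWr} → row (1,0) (1,0) (0,0) (0,0) (7,8) (7,8)
{dzWs} → row (1,0) (1,0) (0,0) (0,0) (4,3) (4,3)
{dzEq} → row (1,0) (1,0) (6,4) (6,4) (1,0) (1,0)
{dzEr} → row (1,0) (1,0) (6,4) (6,4) (7,8) (7,8)
{dzEs} → row (1,0) (1,0) (6,4) (6,4) (4,3) (4,3)
{ewWq, ewWr, ewWs, ewEq, ewEr, ewEs, ezWq, ezWr, ezWs, ezEq, ezEr, ezEs} → row (8,1) (8,1) (8,1) (8,1) (8,1) (8,1)
That's 13 distinct rows out of 24 strategies.

13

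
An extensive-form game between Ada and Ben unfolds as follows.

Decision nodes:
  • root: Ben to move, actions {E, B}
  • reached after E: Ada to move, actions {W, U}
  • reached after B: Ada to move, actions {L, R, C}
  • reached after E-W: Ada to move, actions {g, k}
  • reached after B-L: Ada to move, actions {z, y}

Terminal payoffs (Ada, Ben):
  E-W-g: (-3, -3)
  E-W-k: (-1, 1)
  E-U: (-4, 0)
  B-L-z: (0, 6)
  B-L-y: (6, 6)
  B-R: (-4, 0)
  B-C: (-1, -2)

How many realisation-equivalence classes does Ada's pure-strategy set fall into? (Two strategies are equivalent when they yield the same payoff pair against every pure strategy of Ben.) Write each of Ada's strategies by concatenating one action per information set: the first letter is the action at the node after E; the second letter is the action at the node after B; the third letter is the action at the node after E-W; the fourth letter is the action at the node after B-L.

12

Ada has 24 pure strategies: WLgz, WLgy, WLkz, WLky, WRgz, WRgy, WRkz, WRky, WCgz, WCgy, WCkz, WCky, ULgz, ULgy, ULkz, ULky, URgz, URgy, URkz, URky, UCgz, UCgy, UCkz, UCky. Columns: E, B.
{WLgz} → row (-3,-3) (0,6)
{WLgy} → row (-3,-3) (6,6)
{WLkz} → row (-1,1) (0,6)
{WLky} → row (-1,1) (6,6)
{WRgz, WRgy} → row (-3,-3) (-4,0)
{WRkz, WRky} → row (-1,1) (-4,0)
{WCgz, WCgy} → row (-3,-3) (-1,-2)
{WCkz, WCky} → row (-1,1) (-1,-2)
{ULgz, ULkz} → row (-4,0) (0,6)
{ULgy, ULky} → row (-4,0) (6,6)
{URgz, URgy, URkz, URky} → row (-4,0) (-4,0)
{UCgz, UCgy, UCkz, UCky} → row (-4,0) (-1,-2)
That's 12 distinct rows out of 24 strategies.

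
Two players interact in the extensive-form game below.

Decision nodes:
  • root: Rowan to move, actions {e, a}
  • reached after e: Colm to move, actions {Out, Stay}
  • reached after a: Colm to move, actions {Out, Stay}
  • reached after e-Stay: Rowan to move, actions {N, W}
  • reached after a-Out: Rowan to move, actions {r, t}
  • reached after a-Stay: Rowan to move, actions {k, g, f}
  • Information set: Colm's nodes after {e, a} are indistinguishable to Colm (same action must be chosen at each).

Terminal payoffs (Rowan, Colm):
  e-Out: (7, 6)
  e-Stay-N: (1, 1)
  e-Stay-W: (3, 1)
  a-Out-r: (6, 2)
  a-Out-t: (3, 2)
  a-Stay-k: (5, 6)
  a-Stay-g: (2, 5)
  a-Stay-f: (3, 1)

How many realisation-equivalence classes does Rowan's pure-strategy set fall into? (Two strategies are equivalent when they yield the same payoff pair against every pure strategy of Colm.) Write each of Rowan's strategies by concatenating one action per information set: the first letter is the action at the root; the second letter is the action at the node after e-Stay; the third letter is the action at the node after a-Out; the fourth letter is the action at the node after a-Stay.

Rowan has 24 pure strategies: eNrk, eNrg, eNrf, eNtk, eNtg, eNtf, eWrk, eWrg, eWrf, eWtk, eWtg, eWtf, aNrk, aNrg, aNrf, aNtk, aNtg, aNtf, aWrk, aWrg, aWrf, aWtk, aWtg, aWtf. Columns: Out, Stay.
{eNrk, eNrg, eNrf, eNtk, eNtg, eNtf} → row (7,6) (1,1)
{eWrk, eWrg, eWrf, eWtk, eWtg, eWtf} → row (7,6) (3,1)
{aNrk, aWrk} → row (6,2) (5,6)
{aNrg, aWrg} → row (6,2) (2,5)
{aNrf, aWrf} → row (6,2) (3,1)
{aNtk, aWtk} → row (3,2) (5,6)
{aNtg, aWtg} → row (3,2) (2,5)
{aNtf, aWtf} → row (3,2) (3,1)
That's 8 distinct rows out of 24 strategies.

8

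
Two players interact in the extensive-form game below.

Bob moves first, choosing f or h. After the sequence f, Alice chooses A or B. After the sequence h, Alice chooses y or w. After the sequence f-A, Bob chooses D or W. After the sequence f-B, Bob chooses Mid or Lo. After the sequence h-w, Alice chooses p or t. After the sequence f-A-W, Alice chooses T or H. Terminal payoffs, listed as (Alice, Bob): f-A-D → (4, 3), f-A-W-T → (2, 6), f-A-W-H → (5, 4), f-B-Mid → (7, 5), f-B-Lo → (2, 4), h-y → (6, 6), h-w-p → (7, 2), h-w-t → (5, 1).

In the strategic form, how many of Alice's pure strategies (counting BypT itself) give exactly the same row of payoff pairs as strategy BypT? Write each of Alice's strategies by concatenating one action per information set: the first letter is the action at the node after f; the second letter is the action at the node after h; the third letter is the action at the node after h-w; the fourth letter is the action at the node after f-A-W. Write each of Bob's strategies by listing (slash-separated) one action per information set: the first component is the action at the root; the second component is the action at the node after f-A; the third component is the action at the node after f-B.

4

Row for BypT (columns f/D/Mid, f/D/Lo, f/W/Mid, f/W/Lo, h/D/Mid, h/D/Lo, h/W/Mid, h/W/Lo): (7,5) (2,4) (7,5) (2,4) (6,6) (6,6) (6,6) (6,6).
Under BypT, Alice's choice at the node after h-w and at the node after f-A-W can never be reached regardless of what Bob does, so varying those choices leaves every outcome unchanged.
Holding the reachable choices fixed and varying the unreachable ones freely already gives 2 × 2 = 4 equivalent strategies.
No other strategy reproduces this row, so those 4 are the full class: BypT, BypH, BytT, BytH.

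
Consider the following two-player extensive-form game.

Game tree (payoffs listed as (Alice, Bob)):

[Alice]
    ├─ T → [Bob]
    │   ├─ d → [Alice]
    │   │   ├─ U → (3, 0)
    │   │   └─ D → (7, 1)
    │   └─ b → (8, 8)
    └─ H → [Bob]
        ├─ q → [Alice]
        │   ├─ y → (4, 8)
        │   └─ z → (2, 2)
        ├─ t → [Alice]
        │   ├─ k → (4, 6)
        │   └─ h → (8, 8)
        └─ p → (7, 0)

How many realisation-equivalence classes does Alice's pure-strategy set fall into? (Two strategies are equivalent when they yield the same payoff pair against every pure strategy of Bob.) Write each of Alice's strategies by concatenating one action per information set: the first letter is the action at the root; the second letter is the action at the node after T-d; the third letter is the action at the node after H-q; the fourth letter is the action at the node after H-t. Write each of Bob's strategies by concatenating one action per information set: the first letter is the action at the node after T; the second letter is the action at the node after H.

Alice has 16 pure strategies: TUyk, TUyh, TUzk, TUzh, TDyk, TDyh, TDzk, TDzh, HUyk, HUyh, HUzk, HUzh, HDyk, HDyh, HDzk, HDzh. Columns: dq, dt, dp, bq, bt, bp.
{TUyk, TUyh, TUzk, TUzh} → row (3,0) (3,0) (3,0) (8,8) (8,8) (8,8)
{TDyk, TDyh, TDzk, TDzh} → row (7,1) (7,1) (7,1) (8,8) (8,8) (8,8)
{HUyk, HDyk} → row (4,8) (4,6) (7,0) (4,8) (4,6) (7,0)
{HUyh, HDyh} → row (4,8) (8,8) (7,0) (4,8) (8,8) (7,0)
{HUzk, HDzk} → row (2,2) (4,6) (7,0) (2,2) (4,6) (7,0)
{HUzh, HDzh} → row (2,2) (8,8) (7,0) (2,2) (8,8) (7,0)
That's 6 distinct rows out of 16 strategies.

6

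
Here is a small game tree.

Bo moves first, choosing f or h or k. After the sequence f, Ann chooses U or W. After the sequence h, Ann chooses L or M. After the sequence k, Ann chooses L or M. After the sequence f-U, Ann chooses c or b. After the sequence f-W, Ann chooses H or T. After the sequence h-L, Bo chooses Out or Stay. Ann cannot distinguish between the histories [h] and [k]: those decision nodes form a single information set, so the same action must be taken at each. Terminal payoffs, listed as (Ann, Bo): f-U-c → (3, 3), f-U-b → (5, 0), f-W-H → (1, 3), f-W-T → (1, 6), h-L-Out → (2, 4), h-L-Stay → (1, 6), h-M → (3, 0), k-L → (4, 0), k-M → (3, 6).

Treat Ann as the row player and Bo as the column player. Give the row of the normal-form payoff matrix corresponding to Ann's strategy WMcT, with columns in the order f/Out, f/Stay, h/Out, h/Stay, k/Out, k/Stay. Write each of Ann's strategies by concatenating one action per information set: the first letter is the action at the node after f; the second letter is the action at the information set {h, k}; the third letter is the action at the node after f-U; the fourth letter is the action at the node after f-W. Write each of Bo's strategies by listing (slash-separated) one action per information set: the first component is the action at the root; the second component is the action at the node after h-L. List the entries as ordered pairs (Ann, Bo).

(1,6) (1,6) (3,0) (3,0) (3,6) (3,6)

vs f/Out: Bo plays f → Ann plays W at [f] → Ann plays T at [f-W] → (1, 6)
vs f/Stay: Bo plays f → Ann plays W at [f] → Ann plays T at [f-W] → (1, 6)
vs h/Out: Bo plays h → Ann plays M at [h] → (3, 0)
vs h/Stay: Bo plays h → Ann plays M at [h] → (3, 0)
vs k/Out: Bo plays k → Ann plays M at [k] → (3, 6)
vs k/Stay: Bo plays k → Ann plays M at [k] → (3, 6)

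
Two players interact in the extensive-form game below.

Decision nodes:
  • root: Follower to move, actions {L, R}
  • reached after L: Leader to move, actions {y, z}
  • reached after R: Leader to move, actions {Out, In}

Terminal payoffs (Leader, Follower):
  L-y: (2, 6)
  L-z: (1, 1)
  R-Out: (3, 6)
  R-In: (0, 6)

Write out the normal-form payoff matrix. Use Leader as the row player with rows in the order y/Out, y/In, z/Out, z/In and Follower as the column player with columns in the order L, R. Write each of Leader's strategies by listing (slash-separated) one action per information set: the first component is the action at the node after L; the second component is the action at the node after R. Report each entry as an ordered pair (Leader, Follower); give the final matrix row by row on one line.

y/Out: (2,6) (3,6) | y/In: (2,6) (0,6) | z/Out: (1,1) (3,6) | z/In: (1,1) (0,6)

             L        R
y/Out    (2,6)    (3,6)
 y/In    (2,6)    (0,6)
z/Out    (1,1)    (3,6)
 z/In    (1,1)    (0,6)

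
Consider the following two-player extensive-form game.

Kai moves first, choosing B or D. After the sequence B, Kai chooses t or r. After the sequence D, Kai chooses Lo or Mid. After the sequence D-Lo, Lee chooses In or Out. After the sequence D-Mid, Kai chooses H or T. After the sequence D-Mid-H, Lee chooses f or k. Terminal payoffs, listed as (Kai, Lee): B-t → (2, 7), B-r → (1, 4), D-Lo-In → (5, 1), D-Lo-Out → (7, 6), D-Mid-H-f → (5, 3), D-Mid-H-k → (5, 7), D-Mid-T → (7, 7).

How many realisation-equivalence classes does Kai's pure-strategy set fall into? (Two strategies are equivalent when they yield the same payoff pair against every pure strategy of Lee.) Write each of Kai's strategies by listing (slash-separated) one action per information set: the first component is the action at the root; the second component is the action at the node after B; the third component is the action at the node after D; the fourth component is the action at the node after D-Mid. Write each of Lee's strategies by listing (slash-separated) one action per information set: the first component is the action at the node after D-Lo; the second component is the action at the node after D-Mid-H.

5

Kai has 16 pure strategies: B/t/Lo/H, B/t/Lo/T, B/t/Mid/H, B/t/Mid/T, B/r/Lo/H, B/r/Lo/T, B/r/Mid/H, B/r/Mid/T, D/t/Lo/H, D/t/Lo/T, D/t/Mid/H, D/t/Mid/T, D/r/Lo/H, D/r/Lo/T, D/r/Mid/H, D/r/Mid/T. Columns: In/f, In/k, Out/f, Out/k.
{B/t/Lo/H, B/t/Lo/T, B/t/Mid/H, B/t/Mid/T} → row (2,7) (2,7) (2,7) (2,7)
{B/r/Lo/H, B/r/Lo/T, B/r/Mid/H, B/r/Mid/T} → row (1,4) (1,4) (1,4) (1,4)
{D/t/Lo/H, D/t/Lo/T, D/r/Lo/H, D/r/Lo/T} → row (5,1) (5,1) (7,6) (7,6)
{D/t/Mid/H, D/r/Mid/H} → row (5,3) (5,7) (5,3) (5,7)
{D/t/Mid/T, D/r/Mid/T} → row (7,7) (7,7) (7,7) (7,7)
That's 5 distinct rows out of 16 strategies.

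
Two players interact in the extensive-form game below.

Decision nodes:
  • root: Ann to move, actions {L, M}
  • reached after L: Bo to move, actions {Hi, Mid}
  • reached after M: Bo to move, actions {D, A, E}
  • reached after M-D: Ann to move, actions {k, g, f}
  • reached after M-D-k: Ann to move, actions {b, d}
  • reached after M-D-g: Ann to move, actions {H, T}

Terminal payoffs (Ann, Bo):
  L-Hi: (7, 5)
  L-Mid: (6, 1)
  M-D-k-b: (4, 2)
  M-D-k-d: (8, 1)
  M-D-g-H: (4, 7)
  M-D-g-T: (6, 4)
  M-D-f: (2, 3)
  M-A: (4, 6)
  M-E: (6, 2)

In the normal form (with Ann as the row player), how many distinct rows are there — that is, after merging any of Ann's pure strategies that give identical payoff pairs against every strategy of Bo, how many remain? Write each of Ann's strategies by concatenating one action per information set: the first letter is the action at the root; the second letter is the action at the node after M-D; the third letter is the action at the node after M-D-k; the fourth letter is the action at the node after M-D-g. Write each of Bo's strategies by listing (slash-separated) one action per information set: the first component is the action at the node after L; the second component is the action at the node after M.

Ann has 24 pure strategies: LkbH, LkbT, LkdH, LkdT, LgbH, LgbT, LgdH, LgdT, LfbH, LfbT, LfdH, LfdT, MkbH, MkbT, MkdH, MkdT, MgbH, MgbT, MgdH, MgdT, MfbH, MfbT, MfdH, MfdT. Columns: Hi/D, Hi/A, Hi/E, Mid/D, Mid/A, Mid/E.
{LkbH, LkbT, LkdH, LkdT, LgbH, LgbT, LgdH, LgdT, LfbH, LfbT, LfdH, LfdT} → row (7,5) (7,5) (7,5) (6,1) (6,1) (6,1)
{MkbH, MkbT} → row (4,2) (4,6) (6,2) (4,2) (4,6) (6,2)
{MkdH, MkdT} → row (8,1) (4,6) (6,2) (8,1) (4,6) (6,2)
{MgbH, MgdH} → row (4,7) (4,6) (6,2) (4,7) (4,6) (6,2)
{MgbT, MgdT} → row (6,4) (4,6) (6,2) (6,4) (4,6) (6,2)
{MfbH, MfbT, MfdH, MfdT} → row (2,3) (4,6) (6,2) (2,3) (4,6) (6,2)
That's 6 distinct rows out of 24 strategies.

6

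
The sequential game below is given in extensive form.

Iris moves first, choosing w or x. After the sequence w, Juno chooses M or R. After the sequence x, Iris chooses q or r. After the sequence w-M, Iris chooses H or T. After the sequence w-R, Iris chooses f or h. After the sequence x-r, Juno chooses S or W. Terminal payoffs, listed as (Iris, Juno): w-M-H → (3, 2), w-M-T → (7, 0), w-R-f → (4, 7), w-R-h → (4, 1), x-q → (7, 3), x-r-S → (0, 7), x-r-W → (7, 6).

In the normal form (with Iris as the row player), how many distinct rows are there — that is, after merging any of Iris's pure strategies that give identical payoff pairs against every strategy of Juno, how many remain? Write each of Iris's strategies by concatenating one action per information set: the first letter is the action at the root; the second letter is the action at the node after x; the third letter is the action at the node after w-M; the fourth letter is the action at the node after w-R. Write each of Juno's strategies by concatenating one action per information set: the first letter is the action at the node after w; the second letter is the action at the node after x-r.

Iris has 16 pure strategies: wqHf, wqHh, wqTf, wqTh, wrHf, wrHh, wrTf, wrTh, xqHf, xqHh, xqTf, xqTh, xrHf, xrHh, xrTf, xrTh. Columns: MS, MW, RS, RW.
{wqHf, wrHf} → row (3,2) (3,2) (4,7) (4,7)
{wqHh, wrHh} → row (3,2) (3,2) (4,1) (4,1)
{wqTf, wrTf} → row (7,0) (7,0) (4,7) (4,7)
{wqTh, wrTh} → row (7,0) (7,0) (4,1) (4,1)
{xqHf, xqHh, xqTf, xqTh} → row (7,3) (7,3) (7,3) (7,3)
{xrHf, xrHh, xrTf, xrTh} → row (0,7) (7,6) (0,7) (7,6)
That's 6 distinct rows out of 16 strategies.

6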